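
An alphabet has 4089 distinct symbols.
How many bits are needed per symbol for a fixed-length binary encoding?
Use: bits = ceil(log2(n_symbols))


log2(4089) = 11.9975
Bracket: 2^11 = 2048 < 4089 <= 2^12 = 4096
So ceil(log2(4089)) = 12

bits = ceil(log2(4089)) = ceil(11.9975) = 12 bits


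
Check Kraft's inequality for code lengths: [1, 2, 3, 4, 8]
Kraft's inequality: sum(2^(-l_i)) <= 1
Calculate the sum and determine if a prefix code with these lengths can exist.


Sum = 2^(-1) + 2^(-2) + 2^(-3) + 2^(-4) + 2^(-8)
    = 0.5 + 0.25 + 0.125 + 0.0625 + 0.00390625
    = 241/256 = 0.94140625
Since 0.94140625 <= 1, Kraft's inequality IS satisfied.
A prefix code with these lengths CAN exist.

Kraft sum = 0.94140625. Satisfied.


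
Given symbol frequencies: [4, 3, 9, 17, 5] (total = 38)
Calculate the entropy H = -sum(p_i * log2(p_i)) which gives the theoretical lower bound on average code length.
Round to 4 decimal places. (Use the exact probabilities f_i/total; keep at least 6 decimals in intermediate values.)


Per-symbol terms -p_i * log2(p_i) with p_i = f_i/38:
  p = 4/38 = 0.105263: log2(p) = -3.247928, -p*log2(p) = 0.341887
  p = 3/38 = 0.078947: log2(p) = -3.662965, -p*log2(p) = 0.289181
  p = 9/38 = 0.236842: log2(p) = -2.078003, -p*log2(p) = 0.492158
  p = 17/38 = 0.447368: log2(p) = -1.160465, -p*log2(p) = 0.519155
  p = 5/38 = 0.131579: log2(p) = -2.925999, -p*log2(p) = 0.385000
H = 0.341887 + 0.289181 + 0.492158 + 0.519155 + 0.385000 = 2.027381

H = 2.0274 bits/symbol


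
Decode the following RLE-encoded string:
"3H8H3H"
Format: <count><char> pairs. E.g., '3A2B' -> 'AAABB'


Expanding each <count><char> pair:
  3H -> 'HHH'
  8H -> 'HHHHHHHH'
  3H -> 'HHH'

Decoded = HHHHHHHHHHHHHH


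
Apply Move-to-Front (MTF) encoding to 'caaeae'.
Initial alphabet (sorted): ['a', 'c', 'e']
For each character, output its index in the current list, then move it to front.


MTF encoding:
'c': index 1 in ['a', 'c', 'e'] -> ['c', 'a', 'e']
'a': index 1 in ['c', 'a', 'e'] -> ['a', 'c', 'e']
'a': index 0 in ['a', 'c', 'e'] -> ['a', 'c', 'e']
'e': index 2 in ['a', 'c', 'e'] -> ['e', 'a', 'c']
'a': index 1 in ['e', 'a', 'c'] -> ['a', 'e', 'c']
'e': index 1 in ['a', 'e', 'c'] -> ['e', 'a', 'c']


Output: [1, 1, 0, 2, 1, 1]


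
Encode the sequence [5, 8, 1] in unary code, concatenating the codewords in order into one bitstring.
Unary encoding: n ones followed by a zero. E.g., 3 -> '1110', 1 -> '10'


Encode each number as n ones followed by a terminating 0:
  5 -> 111110 (6 bits)
  8 -> 111111110 (9 bits)
  1 -> 10 (2 bits)
Total length = 6 + 9 + 2 = 17 bits.

Unary([5, 8, 1]) = 11111011111111010 (17 bits)


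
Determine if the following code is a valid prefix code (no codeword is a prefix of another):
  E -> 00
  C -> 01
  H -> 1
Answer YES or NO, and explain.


Checking each pair (does one codeword prefix another?):
  E='00' vs C='01': no prefix
  E='00' vs H='1': no prefix
  C='01' vs E='00': no prefix
  C='01' vs H='1': no prefix
  H='1' vs E='00': no prefix
  H='1' vs C='01': no prefix
No violation found over all pairs.

YES -- this is a valid prefix code. No codeword is a prefix of any other codeword.


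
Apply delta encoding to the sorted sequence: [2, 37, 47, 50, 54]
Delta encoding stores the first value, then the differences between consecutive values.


First value: 2
Deltas:
  37 - 2 = 35
  47 - 37 = 10
  50 - 47 = 3
  54 - 50 = 4


Delta encoded: [2, 35, 10, 3, 4]


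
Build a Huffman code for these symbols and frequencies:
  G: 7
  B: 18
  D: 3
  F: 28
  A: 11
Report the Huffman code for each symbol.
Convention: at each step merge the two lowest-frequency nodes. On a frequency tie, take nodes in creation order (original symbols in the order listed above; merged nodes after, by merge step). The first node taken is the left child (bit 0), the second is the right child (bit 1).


Huffman tree construction:
Step 1: Merge D(3) + G(7) = 10
Step 2: Merge (D+G)(10) + A(11) = 21
Step 3: Merge B(18) + ((D+G)+A)(21) = 39
Step 4: Merge F(28) + (B+((D+G)+A))(39) = 67
Read each symbol's code off the tree from the root (left child = 0, right child = 1).

Codes:
  G: 1101 (length 4)
  B: 10 (length 2)
  D: 1100 (length 4)
  F: 0 (length 1)
  A: 111 (length 3)
Average code length: 137/67 = 2.0448 bits/symbol


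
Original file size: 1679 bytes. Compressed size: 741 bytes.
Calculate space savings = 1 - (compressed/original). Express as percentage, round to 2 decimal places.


ratio = compressed/original = 741/1679 = 0.441334
savings = 1 - ratio = 1 - 0.441334 = 0.558666
as a percentage: 0.558666 * 100 = 55.87%

Space savings = 1 - 741/1679 = 55.87%


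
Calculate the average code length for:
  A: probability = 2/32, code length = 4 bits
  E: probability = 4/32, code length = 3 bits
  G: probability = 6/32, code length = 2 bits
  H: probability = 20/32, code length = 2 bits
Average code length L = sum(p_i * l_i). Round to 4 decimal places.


Weighted contributions p_i * l_i:
  A: (2/32) * 4 = 8/32
  E: (4/32) * 3 = 12/32
  G: (6/32) * 2 = 12/32
  H: (20/32) * 2 = 40/32
Sum = (8 + 12 + 12 + 40)/32 = 72/32

L = 72/32 = 2.2500 bits/symbol


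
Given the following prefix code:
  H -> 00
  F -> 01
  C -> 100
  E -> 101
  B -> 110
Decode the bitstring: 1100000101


Decoding step by step:
Bits 110 -> B
Bits 00 -> H
Bits 00 -> H
Bits 101 -> E


Decoded message: BHHE


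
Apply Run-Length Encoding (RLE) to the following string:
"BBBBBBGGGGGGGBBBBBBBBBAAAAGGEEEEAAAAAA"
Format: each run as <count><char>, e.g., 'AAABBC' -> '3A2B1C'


Scanning runs left to right:
  i=0: run of 'B' x 6 -> '6B'
  i=6: run of 'G' x 7 -> '7G'
  i=13: run of 'B' x 9 -> '9B'
  i=22: run of 'A' x 4 -> '4A'
  i=26: run of 'G' x 2 -> '2G'
  i=28: run of 'E' x 4 -> '4E'
  i=32: run of 'A' x 6 -> '6A'

RLE = 6B7G9B4A2G4E6A


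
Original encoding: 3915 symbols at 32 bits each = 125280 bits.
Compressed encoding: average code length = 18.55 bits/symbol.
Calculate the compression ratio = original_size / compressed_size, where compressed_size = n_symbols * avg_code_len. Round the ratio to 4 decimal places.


original_size = n_symbols * orig_bits = 3915 * 32 = 125280 bits
compressed_size = n_symbols * avg_code_len = 3915 * 18.55 = 72623.25 bits
ratio = original_size / compressed_size = 125280 / 72623.25 = 1.7251

Compression ratio = 1.7251


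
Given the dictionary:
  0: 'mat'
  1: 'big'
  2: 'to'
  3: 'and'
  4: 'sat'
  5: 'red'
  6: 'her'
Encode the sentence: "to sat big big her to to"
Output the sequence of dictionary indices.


Look up each word in the dictionary:
  'to' -> 2
  'sat' -> 4
  'big' -> 1
  'big' -> 1
  'her' -> 6
  'to' -> 2
  'to' -> 2

Encoded: [2, 4, 1, 1, 6, 2, 2]


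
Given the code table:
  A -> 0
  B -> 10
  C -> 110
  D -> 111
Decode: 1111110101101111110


Decoding:
111 -> D
111 -> D
0 -> A
10 -> B
110 -> C
111 -> D
111 -> D
0 -> A


Result: DDABCDDA


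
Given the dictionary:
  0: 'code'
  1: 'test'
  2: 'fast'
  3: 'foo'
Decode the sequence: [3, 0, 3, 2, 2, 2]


Look up each index in the dictionary:
  3 -> 'foo'
  0 -> 'code'
  3 -> 'foo'
  2 -> 'fast'
  2 -> 'fast'
  2 -> 'fast'

Decoded: "foo code foo fast fast fast"


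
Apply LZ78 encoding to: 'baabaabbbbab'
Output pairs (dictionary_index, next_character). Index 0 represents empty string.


LZ78 encoding steps:
Dictionary: {0: ''}
Step 1: w='' (idx 0), next='b' -> output (0, 'b'), add 'b' as idx 1
Step 2: w='' (idx 0), next='a' -> output (0, 'a'), add 'a' as idx 2
Step 3: w='a' (idx 2), next='b' -> output (2, 'b'), add 'ab' as idx 3
Step 4: w='a' (idx 2), next='a' -> output (2, 'a'), add 'aa' as idx 4
Step 5: w='b' (idx 1), next='b' -> output (1, 'b'), add 'bb' as idx 5
Step 6: w='bb' (idx 5), next='a' -> output (5, 'a'), add 'bba' as idx 6
Step 7: w='b' (idx 1), end of input -> output (1, '')


Encoded: [(0, 'b'), (0, 'a'), (2, 'b'), (2, 'a'), (1, 'b'), (5, 'a'), (1, '')]


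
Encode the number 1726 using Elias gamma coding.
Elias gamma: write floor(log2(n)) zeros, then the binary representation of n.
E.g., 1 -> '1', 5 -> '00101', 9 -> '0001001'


num_bits = floor(log2(1726)) + 1 = 11
leading_zeros = num_bits - 1 = 10
binary(1726) = 11010111110

Elias gamma(1726) = '0000000000' + '11010111110' = 000000000011010111110 (21 bits)


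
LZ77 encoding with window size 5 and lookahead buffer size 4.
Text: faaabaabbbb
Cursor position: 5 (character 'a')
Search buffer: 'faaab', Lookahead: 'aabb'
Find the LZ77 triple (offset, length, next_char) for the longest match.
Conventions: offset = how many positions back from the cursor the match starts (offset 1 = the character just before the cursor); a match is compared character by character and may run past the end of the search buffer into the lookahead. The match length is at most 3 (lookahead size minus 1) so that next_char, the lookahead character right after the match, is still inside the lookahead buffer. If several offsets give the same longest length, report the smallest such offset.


Try each offset into the search buffer:
  offset=1 (pos 4, char 'b'): match length 0
  offset=2 (pos 3, char 'a'): match length 1
  offset=3 (pos 2, char 'a'): match length 3
  offset=4 (pos 1, char 'a'): match length 2
  offset=5 (pos 0, char 'f'): match length 0
Longest match has length 3 at offset 3.
next_char = character at position 5 + 3 = 8 -> 'b'

Best match: offset=3, length=3 (matching 'aab' starting at position 2)
LZ77 triple: (3, 3, 'b')


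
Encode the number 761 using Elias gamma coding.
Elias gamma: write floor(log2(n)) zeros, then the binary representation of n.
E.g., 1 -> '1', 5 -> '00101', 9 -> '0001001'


num_bits = floor(log2(761)) + 1 = 10
leading_zeros = num_bits - 1 = 9
binary(761) = 1011111001

Elias gamma(761) = '000000000' + '1011111001' = 0000000001011111001 (19 bits)


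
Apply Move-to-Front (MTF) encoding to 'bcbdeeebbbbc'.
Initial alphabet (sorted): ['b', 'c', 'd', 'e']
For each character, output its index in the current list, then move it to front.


MTF encoding:
'b': index 0 in ['b', 'c', 'd', 'e'] -> ['b', 'c', 'd', 'e']
'c': index 1 in ['b', 'c', 'd', 'e'] -> ['c', 'b', 'd', 'e']
'b': index 1 in ['c', 'b', 'd', 'e'] -> ['b', 'c', 'd', 'e']
'd': index 2 in ['b', 'c', 'd', 'e'] -> ['d', 'b', 'c', 'e']
'e': index 3 in ['d', 'b', 'c', 'e'] -> ['e', 'd', 'b', 'c']
'e': index 0 in ['e', 'd', 'b', 'c'] -> ['e', 'd', 'b', 'c']
'e': index 0 in ['e', 'd', 'b', 'c'] -> ['e', 'd', 'b', 'c']
'b': index 2 in ['e', 'd', 'b', 'c'] -> ['b', 'e', 'd', 'c']
'b': index 0 in ['b', 'e', 'd', 'c'] -> ['b', 'e', 'd', 'c']
'b': index 0 in ['b', 'e', 'd', 'c'] -> ['b', 'e', 'd', 'c']
'b': index 0 in ['b', 'e', 'd', 'c'] -> ['b', 'e', 'd', 'c']
'c': index 3 in ['b', 'e', 'd', 'c'] -> ['c', 'b', 'e', 'd']


Output: [0, 1, 1, 2, 3, 0, 0, 2, 0, 0, 0, 3]


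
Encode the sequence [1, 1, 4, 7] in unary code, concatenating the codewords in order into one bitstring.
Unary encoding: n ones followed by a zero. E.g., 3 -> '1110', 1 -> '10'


Encode each number as n ones followed by a terminating 0:
  1 -> 10 (2 bits)
  1 -> 10 (2 bits)
  4 -> 11110 (5 bits)
  7 -> 11111110 (8 bits)
Total length = 2 + 2 + 5 + 8 = 17 bits.

Unary([1, 1, 4, 7]) = 10101111011111110 (17 bits)


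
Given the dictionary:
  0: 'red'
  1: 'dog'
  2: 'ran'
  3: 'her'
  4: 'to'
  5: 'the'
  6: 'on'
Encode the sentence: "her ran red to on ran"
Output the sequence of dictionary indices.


Look up each word in the dictionary:
  'her' -> 3
  'ran' -> 2
  'red' -> 0
  'to' -> 4
  'on' -> 6
  'ran' -> 2

Encoded: [3, 2, 0, 4, 6, 2]


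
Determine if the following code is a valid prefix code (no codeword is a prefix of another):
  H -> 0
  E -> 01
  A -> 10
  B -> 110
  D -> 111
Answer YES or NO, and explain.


Checking each pair (does one codeword prefix another?):
  H='0' vs E='01': prefix -- VIOLATION

NO -- this is NOT a valid prefix code. H (0) is a prefix of E (01).


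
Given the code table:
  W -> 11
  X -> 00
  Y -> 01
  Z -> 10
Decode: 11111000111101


Decoding:
11 -> W
11 -> W
10 -> Z
00 -> X
11 -> W
11 -> W
01 -> Y


Result: WWZXWWY


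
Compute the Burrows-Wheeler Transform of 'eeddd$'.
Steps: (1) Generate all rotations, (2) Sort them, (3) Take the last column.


Rotations (sorted):
  0: $eeddd -> last char: d
  1: d$eedd -> last char: d
  2: dd$eed -> last char: d
  3: ddd$ee -> last char: e
  4: eddd$e -> last char: e
  5: eeddd$ -> last char: $


BWT = dddee$


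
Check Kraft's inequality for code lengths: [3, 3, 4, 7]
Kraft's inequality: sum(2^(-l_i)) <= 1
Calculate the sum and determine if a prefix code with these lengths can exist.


Sum = 2^(-3) + 2^(-3) + 2^(-4) + 2^(-7)
    = 0.125 + 0.125 + 0.0625 + 0.0078125
    = 41/128 = 0.3203125
Since 0.3203125 <= 1, Kraft's inequality IS satisfied.
A prefix code with these lengths CAN exist.

Kraft sum = 0.3203125. Satisfied.


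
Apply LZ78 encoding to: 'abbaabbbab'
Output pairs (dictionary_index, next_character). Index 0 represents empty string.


LZ78 encoding steps:
Dictionary: {0: ''}
Step 1: w='' (idx 0), next='a' -> output (0, 'a'), add 'a' as idx 1
Step 2: w='' (idx 0), next='b' -> output (0, 'b'), add 'b' as idx 2
Step 3: w='b' (idx 2), next='a' -> output (2, 'a'), add 'ba' as idx 3
Step 4: w='a' (idx 1), next='b' -> output (1, 'b'), add 'ab' as idx 4
Step 5: w='b' (idx 2), next='b' -> output (2, 'b'), add 'bb' as idx 5
Step 6: w='ab' (idx 4), end of input -> output (4, '')


Encoded: [(0, 'a'), (0, 'b'), (2, 'a'), (1, 'b'), (2, 'b'), (4, '')]


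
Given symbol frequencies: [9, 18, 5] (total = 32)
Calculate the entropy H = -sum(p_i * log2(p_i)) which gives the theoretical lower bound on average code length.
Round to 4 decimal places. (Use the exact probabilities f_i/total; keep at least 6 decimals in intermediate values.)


Per-symbol terms -p_i * log2(p_i) with p_i = f_i/32:
  p = 9/32 = 0.281250: log2(p) = -1.830075, -p*log2(p) = 0.514709
  p = 18/32 = 0.562500: log2(p) = -0.830075, -p*log2(p) = 0.466917
  p = 5/32 = 0.156250: log2(p) = -2.678072, -p*log2(p) = 0.418449
H = 0.514709 + 0.466917 + 0.418449 = 1.400075

H = 1.4001 bits/symbol


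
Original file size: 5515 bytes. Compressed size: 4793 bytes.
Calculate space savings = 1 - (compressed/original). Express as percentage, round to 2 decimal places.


ratio = compressed/original = 4793/5515 = 0.869084
savings = 1 - ratio = 1 - 0.869084 = 0.130916
as a percentage: 0.130916 * 100 = 13.09%

Space savings = 1 - 4793/5515 = 13.09%


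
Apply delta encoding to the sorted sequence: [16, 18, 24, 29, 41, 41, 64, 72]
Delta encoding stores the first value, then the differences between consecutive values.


First value: 16
Deltas:
  18 - 16 = 2
  24 - 18 = 6
  29 - 24 = 5
  41 - 29 = 12
  41 - 41 = 0
  64 - 41 = 23
  72 - 64 = 8


Delta encoded: [16, 2, 6, 5, 12, 0, 23, 8]


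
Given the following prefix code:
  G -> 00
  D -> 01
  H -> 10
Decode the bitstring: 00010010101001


Decoding step by step:
Bits 00 -> G
Bits 01 -> D
Bits 00 -> G
Bits 10 -> H
Bits 10 -> H
Bits 10 -> H
Bits 01 -> D


Decoded message: GDGHHHD


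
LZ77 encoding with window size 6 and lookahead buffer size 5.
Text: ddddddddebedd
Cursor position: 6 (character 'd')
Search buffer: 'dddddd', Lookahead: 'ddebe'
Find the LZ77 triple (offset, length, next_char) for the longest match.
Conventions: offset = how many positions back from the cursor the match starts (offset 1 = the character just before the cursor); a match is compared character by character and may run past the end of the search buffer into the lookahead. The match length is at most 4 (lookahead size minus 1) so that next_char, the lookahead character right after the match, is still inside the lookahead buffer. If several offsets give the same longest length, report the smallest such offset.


Try each offset into the search buffer:
  offset=1 (pos 5, char 'd'): match length 2
  offset=2 (pos 4, char 'd'): match length 2
  offset=3 (pos 3, char 'd'): match length 2
  offset=4 (pos 2, char 'd'): match length 2
  offset=5 (pos 1, char 'd'): match length 2
  offset=6 (pos 0, char 'd'): match length 2
Longest match has length 2, found at offsets 1, 2, 3, 4, 5, 6; take the smallest, offset 1.
next_char = character at position 6 + 2 = 8 -> 'e'

Best match: offset=1, length=2 (matching 'dd' starting at position 5)
LZ77 triple: (1, 2, 'e')


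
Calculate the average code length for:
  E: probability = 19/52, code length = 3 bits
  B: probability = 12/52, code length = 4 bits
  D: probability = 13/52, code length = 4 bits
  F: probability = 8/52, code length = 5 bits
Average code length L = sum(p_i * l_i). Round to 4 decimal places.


Weighted contributions p_i * l_i:
  E: (19/52) * 3 = 57/52
  B: (12/52) * 4 = 48/52
  D: (13/52) * 4 = 52/52
  F: (8/52) * 5 = 40/52
Sum = (57 + 48 + 52 + 40)/52 = 197/52

L = 197/52 = 3.7885 bits/symbol


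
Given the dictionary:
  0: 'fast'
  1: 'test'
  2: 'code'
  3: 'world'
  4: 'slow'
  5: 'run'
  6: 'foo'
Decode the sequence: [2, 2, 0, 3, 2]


Look up each index in the dictionary:
  2 -> 'code'
  2 -> 'code'
  0 -> 'fast'
  3 -> 'world'
  2 -> 'code'

Decoded: "code code fast world code"


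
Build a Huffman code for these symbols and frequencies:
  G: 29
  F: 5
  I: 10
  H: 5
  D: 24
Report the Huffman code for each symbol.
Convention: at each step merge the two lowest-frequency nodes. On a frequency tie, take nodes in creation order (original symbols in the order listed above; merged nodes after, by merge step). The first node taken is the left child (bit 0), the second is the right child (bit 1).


Huffman tree construction:
Step 1: Merge F(5) + H(5) = 10
Step 2: Merge I(10) + (F+H)(10) = 20
Step 3: Merge (I+(F+H))(20) + D(24) = 44
Step 4: Merge G(29) + ((I+(F+H))+D)(44) = 73
Read each symbol's code off the tree from the root (left child = 0, right child = 1).

Codes:
  G: 0 (length 1)
  F: 1010 (length 4)
  I: 100 (length 3)
  H: 1011 (length 4)
  D: 11 (length 2)
Average code length: 147/73 = 2.0137 bits/symbol


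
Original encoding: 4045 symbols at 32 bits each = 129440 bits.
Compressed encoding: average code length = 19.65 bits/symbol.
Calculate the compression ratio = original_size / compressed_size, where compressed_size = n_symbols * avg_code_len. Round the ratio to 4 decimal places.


original_size = n_symbols * orig_bits = 4045 * 32 = 129440 bits
compressed_size = n_symbols * avg_code_len = 4045 * 19.65 = 79484.25 bits
ratio = original_size / compressed_size = 129440 / 79484.25 = 1.6285

Compression ratio = 1.6285


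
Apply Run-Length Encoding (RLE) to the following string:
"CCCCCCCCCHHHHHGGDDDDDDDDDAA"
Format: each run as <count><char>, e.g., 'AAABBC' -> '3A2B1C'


Scanning runs left to right:
  i=0: run of 'C' x 9 -> '9C'
  i=9: run of 'H' x 5 -> '5H'
  i=14: run of 'G' x 2 -> '2G'
  i=16: run of 'D' x 9 -> '9D'
  i=25: run of 'A' x 2 -> '2A'

RLE = 9C5H2G9D2A


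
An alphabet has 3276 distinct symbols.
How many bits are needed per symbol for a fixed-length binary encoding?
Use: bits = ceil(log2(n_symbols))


log2(3276) = 11.6777
Bracket: 2^11 = 2048 < 3276 <= 2^12 = 4096
So ceil(log2(3276)) = 12

bits = ceil(log2(3276)) = ceil(11.6777) = 12 bits


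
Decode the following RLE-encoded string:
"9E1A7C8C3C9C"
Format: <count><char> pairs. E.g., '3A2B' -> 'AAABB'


Expanding each <count><char> pair:
  9E -> 'EEEEEEEEE'
  1A -> 'A'
  7C -> 'CCCCCCC'
  8C -> 'CCCCCCCC'
  3C -> 'CCC'
  9C -> 'CCCCCCCCC'

Decoded = EEEEEEEEEACCCCCCCCCCCCCCCCCCCCCCCCCCC


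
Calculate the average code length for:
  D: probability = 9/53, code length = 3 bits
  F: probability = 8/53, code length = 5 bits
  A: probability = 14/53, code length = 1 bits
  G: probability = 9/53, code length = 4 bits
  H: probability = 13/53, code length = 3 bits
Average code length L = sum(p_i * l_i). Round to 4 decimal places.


Weighted contributions p_i * l_i:
  D: (9/53) * 3 = 27/53
  F: (8/53) * 5 = 40/53
  A: (14/53) * 1 = 14/53
  G: (9/53) * 4 = 36/53
  H: (13/53) * 3 = 39/53
Sum = (27 + 40 + 14 + 36 + 39)/53 = 156/53

L = 156/53 = 2.9434 bits/symbol


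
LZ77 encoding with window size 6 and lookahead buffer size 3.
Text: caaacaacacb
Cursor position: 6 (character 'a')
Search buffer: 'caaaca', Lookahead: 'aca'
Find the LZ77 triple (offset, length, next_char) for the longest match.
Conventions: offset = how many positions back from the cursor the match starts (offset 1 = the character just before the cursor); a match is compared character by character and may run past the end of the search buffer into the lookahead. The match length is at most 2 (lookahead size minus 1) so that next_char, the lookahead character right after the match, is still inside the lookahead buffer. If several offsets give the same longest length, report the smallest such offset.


Try each offset into the search buffer:
  offset=1 (pos 5, char 'a'): match length 1
  offset=2 (pos 4, char 'c'): match length 0
  offset=3 (pos 3, char 'a'): match length 2
  offset=4 (pos 2, char 'a'): match length 1
  offset=5 (pos 1, char 'a'): match length 1
  offset=6 (pos 0, char 'c'): match length 0
Longest match has length 2 at offset 3.
next_char = character at position 6 + 2 = 8 -> 'a'

Best match: offset=3, length=2 (matching 'ac' starting at position 3)
LZ77 triple: (3, 2, 'a')


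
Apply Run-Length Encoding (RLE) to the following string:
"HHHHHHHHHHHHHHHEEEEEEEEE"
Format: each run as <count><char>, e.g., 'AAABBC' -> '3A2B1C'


Scanning runs left to right:
  i=0: run of 'H' x 15 -> '15H'
  i=15: run of 'E' x 9 -> '9E'

RLE = 15H9E


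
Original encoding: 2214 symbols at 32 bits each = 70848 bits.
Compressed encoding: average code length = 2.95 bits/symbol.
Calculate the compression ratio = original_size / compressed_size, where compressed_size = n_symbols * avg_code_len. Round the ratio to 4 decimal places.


original_size = n_symbols * orig_bits = 2214 * 32 = 70848 bits
compressed_size = n_symbols * avg_code_len = 2214 * 2.95 = 6531.3 bits
ratio = original_size / compressed_size = 70848 / 6531.3 = 10.8475

Compression ratio = 10.8475


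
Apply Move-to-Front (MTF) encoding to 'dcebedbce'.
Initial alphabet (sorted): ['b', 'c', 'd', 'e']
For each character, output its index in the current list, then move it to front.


MTF encoding:
'd': index 2 in ['b', 'c', 'd', 'e'] -> ['d', 'b', 'c', 'e']
'c': index 2 in ['d', 'b', 'c', 'e'] -> ['c', 'd', 'b', 'e']
'e': index 3 in ['c', 'd', 'b', 'e'] -> ['e', 'c', 'd', 'b']
'b': index 3 in ['e', 'c', 'd', 'b'] -> ['b', 'e', 'c', 'd']
'e': index 1 in ['b', 'e', 'c', 'd'] -> ['e', 'b', 'c', 'd']
'd': index 3 in ['e', 'b', 'c', 'd'] -> ['d', 'e', 'b', 'c']
'b': index 2 in ['d', 'e', 'b', 'c'] -> ['b', 'd', 'e', 'c']
'c': index 3 in ['b', 'd', 'e', 'c'] -> ['c', 'b', 'd', 'e']
'e': index 3 in ['c', 'b', 'd', 'e'] -> ['e', 'c', 'b', 'd']


Output: [2, 2, 3, 3, 1, 3, 2, 3, 3]


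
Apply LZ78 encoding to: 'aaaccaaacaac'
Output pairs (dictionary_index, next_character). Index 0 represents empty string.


LZ78 encoding steps:
Dictionary: {0: ''}
Step 1: w='' (idx 0), next='a' -> output (0, 'a'), add 'a' as idx 1
Step 2: w='a' (idx 1), next='a' -> output (1, 'a'), add 'aa' as idx 2
Step 3: w='' (idx 0), next='c' -> output (0, 'c'), add 'c' as idx 3
Step 4: w='c' (idx 3), next='a' -> output (3, 'a'), add 'ca' as idx 4
Step 5: w='aa' (idx 2), next='c' -> output (2, 'c'), add 'aac' as idx 5
Step 6: w='aac' (idx 5), end of input -> output (5, '')


Encoded: [(0, 'a'), (1, 'a'), (0, 'c'), (3, 'a'), (2, 'c'), (5, '')]


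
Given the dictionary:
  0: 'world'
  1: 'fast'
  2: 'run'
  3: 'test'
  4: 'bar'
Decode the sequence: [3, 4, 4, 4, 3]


Look up each index in the dictionary:
  3 -> 'test'
  4 -> 'bar'
  4 -> 'bar'
  4 -> 'bar'
  3 -> 'test'

Decoded: "test bar bar bar test"


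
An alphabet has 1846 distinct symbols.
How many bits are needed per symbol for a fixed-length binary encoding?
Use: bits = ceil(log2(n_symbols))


log2(1846) = 10.8502
Bracket: 2^10 = 1024 < 1846 <= 2^11 = 2048
So ceil(log2(1846)) = 11

bits = ceil(log2(1846)) = ceil(10.8502) = 11 bits


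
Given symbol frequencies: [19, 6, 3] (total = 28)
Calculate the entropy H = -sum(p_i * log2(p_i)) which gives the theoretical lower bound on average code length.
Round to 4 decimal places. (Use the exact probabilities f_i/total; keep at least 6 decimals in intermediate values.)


Per-symbol terms -p_i * log2(p_i) with p_i = f_i/28:
  p = 19/28 = 0.678571: log2(p) = -0.559427, -p*log2(p) = 0.379611
  p = 6/28 = 0.214286: log2(p) = -2.222392, -p*log2(p) = 0.476227
  p = 3/28 = 0.107143: log2(p) = -3.222392, -p*log2(p) = 0.345256
H = 0.379611 + 0.476227 + 0.345256 = 1.201094

H = 1.2011 bits/symbol


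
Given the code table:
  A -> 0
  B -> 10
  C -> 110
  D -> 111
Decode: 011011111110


Decoding:
0 -> A
110 -> C
111 -> D
111 -> D
10 -> B


Result: ACDDB


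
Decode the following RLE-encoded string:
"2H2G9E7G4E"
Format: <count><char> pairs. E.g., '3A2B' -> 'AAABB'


Expanding each <count><char> pair:
  2H -> 'HH'
  2G -> 'GG'
  9E -> 'EEEEEEEEE'
  7G -> 'GGGGGGG'
  4E -> 'EEEE'

Decoded = HHGGEEEEEEEEEGGGGGGGEEEE


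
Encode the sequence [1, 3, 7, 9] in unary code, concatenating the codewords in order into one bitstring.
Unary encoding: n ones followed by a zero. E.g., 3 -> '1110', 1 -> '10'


Encode each number as n ones followed by a terminating 0:
  1 -> 10 (2 bits)
  3 -> 1110 (4 bits)
  7 -> 11111110 (8 bits)
  9 -> 1111111110 (10 bits)
Total length = 2 + 4 + 8 + 10 = 24 bits.

Unary([1, 3, 7, 9]) = 101110111111101111111110 (24 bits)


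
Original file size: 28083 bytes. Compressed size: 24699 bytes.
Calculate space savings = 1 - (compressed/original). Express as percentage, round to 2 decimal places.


ratio = compressed/original = 24699/28083 = 0.8795
savings = 1 - ratio = 1 - 0.8795 = 0.1205
as a percentage: 0.1205 * 100 = 12.05%

Space savings = 1 - 24699/28083 = 12.05%


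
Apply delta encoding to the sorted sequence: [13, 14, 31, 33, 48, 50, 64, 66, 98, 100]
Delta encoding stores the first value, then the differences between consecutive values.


First value: 13
Deltas:
  14 - 13 = 1
  31 - 14 = 17
  33 - 31 = 2
  48 - 33 = 15
  50 - 48 = 2
  64 - 50 = 14
  66 - 64 = 2
  98 - 66 = 32
  100 - 98 = 2


Delta encoded: [13, 1, 17, 2, 15, 2, 14, 2, 32, 2]


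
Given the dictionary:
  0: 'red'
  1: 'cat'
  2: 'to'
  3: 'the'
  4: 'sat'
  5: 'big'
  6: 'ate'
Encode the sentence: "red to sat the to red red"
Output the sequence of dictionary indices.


Look up each word in the dictionary:
  'red' -> 0
  'to' -> 2
  'sat' -> 4
  'the' -> 3
  'to' -> 2
  'red' -> 0
  'red' -> 0

Encoded: [0, 2, 4, 3, 2, 0, 0]


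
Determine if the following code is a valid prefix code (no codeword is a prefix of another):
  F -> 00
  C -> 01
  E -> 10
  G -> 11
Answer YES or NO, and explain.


Checking each pair (does one codeword prefix another?):
  F='00' vs C='01': no prefix
  F='00' vs E='10': no prefix
  F='00' vs G='11': no prefix
  C='01' vs F='00': no prefix
  C='01' vs E='10': no prefix
  C='01' vs G='11': no prefix
  E='10' vs F='00': no prefix
  E='10' vs C='01': no prefix
  E='10' vs G='11': no prefix
  G='11' vs F='00': no prefix
  G='11' vs C='01': no prefix
  G='11' vs E='10': no prefix
No violation found over all pairs.

YES -- this is a valid prefix code. No codeword is a prefix of any other codeword.


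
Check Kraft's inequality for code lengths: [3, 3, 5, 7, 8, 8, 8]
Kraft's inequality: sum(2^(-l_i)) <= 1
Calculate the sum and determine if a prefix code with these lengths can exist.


Sum = 2^(-3) + 2^(-3) + 2^(-5) + 2^(-7) + 2^(-8) + 2^(-8) + 2^(-8)
    = 0.125 + 0.125 + 0.03125 + 0.0078125 + 0.00390625 + 0.00390625 + 0.00390625
    = 77/256 = 0.30078125
Since 0.30078125 <= 1, Kraft's inequality IS satisfied.
A prefix code with these lengths CAN exist.

Kraft sum = 0.30078125. Satisfied.


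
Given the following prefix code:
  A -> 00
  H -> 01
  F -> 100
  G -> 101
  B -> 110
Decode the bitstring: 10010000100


Decoding step by step:
Bits 100 -> F
Bits 100 -> F
Bits 00 -> A
Bits 100 -> F


Decoded message: FFAF


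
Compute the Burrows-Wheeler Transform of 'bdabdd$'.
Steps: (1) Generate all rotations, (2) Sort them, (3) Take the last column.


Rotations (sorted):
  0: $bdabdd -> last char: d
  1: abdd$bd -> last char: d
  2: bdabdd$ -> last char: $
  3: bdd$bda -> last char: a
  4: d$bdabd -> last char: d
  5: dabdd$b -> last char: b
  6: dd$bdab -> last char: b


BWT = dd$adbb


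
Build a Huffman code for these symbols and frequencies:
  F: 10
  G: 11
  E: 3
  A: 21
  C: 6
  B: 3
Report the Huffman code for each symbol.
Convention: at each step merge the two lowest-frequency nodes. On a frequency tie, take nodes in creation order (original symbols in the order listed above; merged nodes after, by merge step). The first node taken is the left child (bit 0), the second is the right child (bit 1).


Huffman tree construction:
Step 1: Merge E(3) + B(3) = 6
Step 2: Merge C(6) + (E+B)(6) = 12
Step 3: Merge F(10) + G(11) = 21
Step 4: Merge (C+(E+B))(12) + A(21) = 33
Step 5: Merge (F+G)(21) + ((C+(E+B))+A)(33) = 54
Read each symbol's code off the tree from the root (left child = 0, right child = 1).

Codes:
  F: 00 (length 2)
  G: 01 (length 2)
  E: 1010 (length 4)
  A: 11 (length 2)
  C: 100 (length 3)
  B: 1011 (length 4)
Average code length: 126/54 = 2.3333 bits/symbol


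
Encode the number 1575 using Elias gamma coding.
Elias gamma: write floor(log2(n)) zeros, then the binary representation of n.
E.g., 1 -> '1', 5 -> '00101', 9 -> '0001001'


num_bits = floor(log2(1575)) + 1 = 11
leading_zeros = num_bits - 1 = 10
binary(1575) = 11000100111

Elias gamma(1575) = '0000000000' + '11000100111' = 000000000011000100111 (21 bits)


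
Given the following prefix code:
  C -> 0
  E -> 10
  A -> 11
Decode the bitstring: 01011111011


Decoding step by step:
Bits 0 -> C
Bits 10 -> E
Bits 11 -> A
Bits 11 -> A
Bits 10 -> E
Bits 11 -> A


Decoded message: CEAAEA


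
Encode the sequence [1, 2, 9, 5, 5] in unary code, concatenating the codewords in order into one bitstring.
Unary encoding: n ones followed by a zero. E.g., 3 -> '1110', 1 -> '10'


Encode each number as n ones followed by a terminating 0:
  1 -> 10 (2 bits)
  2 -> 110 (3 bits)
  9 -> 1111111110 (10 bits)
  5 -> 111110 (6 bits)
  5 -> 111110 (6 bits)
Total length = 2 + 3 + 10 + 6 + 6 = 27 bits.

Unary([1, 2, 9, 5, 5]) = 101101111111110111110111110 (27 bits)


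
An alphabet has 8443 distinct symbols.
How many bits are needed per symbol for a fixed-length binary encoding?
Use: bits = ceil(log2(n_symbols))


log2(8443) = 13.0435
Bracket: 2^13 = 8192 < 8443 <= 2^14 = 16384
So ceil(log2(8443)) = 14

bits = ceil(log2(8443)) = ceil(13.0435) = 14 bits


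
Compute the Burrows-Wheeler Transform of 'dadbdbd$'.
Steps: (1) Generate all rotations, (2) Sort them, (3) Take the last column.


Rotations (sorted):
  0: $dadbdbd -> last char: d
  1: adbdbd$d -> last char: d
  2: bd$dadbd -> last char: d
  3: bdbd$dad -> last char: d
  4: d$dadbdb -> last char: b
  5: dadbdbd$ -> last char: $
  6: dbd$dadb -> last char: b
  7: dbdbd$da -> last char: a


BWT = ddddb$ba


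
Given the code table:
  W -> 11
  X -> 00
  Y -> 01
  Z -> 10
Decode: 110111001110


Decoding:
11 -> W
01 -> Y
11 -> W
00 -> X
11 -> W
10 -> Z


Result: WYWXWZ


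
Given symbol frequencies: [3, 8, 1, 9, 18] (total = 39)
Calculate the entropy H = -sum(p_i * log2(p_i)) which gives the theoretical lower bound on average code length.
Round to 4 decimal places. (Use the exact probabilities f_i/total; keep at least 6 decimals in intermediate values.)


Per-symbol terms -p_i * log2(p_i) with p_i = f_i/39:
  p = 3/39 = 0.076923: log2(p) = -3.700440, -p*log2(p) = 0.284649
  p = 8/39 = 0.205128: log2(p) = -2.285402, -p*log2(p) = 0.468800
  p = 1/39 = 0.025641: log2(p) = -5.285402, -p*log2(p) = 0.135523
  p = 9/39 = 0.230769: log2(p) = -2.115477, -p*log2(p) = 0.488187
  p = 18/39 = 0.461538: log2(p) = -1.115477, -p*log2(p) = 0.514836
H = 0.284649 + 0.468800 + 0.135523 + 0.488187 + 0.514836 = 1.891995

H = 1.892 bits/symbol


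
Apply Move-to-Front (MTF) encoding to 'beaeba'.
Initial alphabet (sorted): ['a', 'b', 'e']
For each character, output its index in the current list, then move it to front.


MTF encoding:
'b': index 1 in ['a', 'b', 'e'] -> ['b', 'a', 'e']
'e': index 2 in ['b', 'a', 'e'] -> ['e', 'b', 'a']
'a': index 2 in ['e', 'b', 'a'] -> ['a', 'e', 'b']
'e': index 1 in ['a', 'e', 'b'] -> ['e', 'a', 'b']
'b': index 2 in ['e', 'a', 'b'] -> ['b', 'e', 'a']
'a': index 2 in ['b', 'e', 'a'] -> ['a', 'b', 'e']


Output: [1, 2, 2, 1, 2, 2]


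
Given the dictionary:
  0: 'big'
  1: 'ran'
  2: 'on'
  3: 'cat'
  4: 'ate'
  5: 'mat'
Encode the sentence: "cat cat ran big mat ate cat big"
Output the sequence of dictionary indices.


Look up each word in the dictionary:
  'cat' -> 3
  'cat' -> 3
  'ran' -> 1
  'big' -> 0
  'mat' -> 5
  'ate' -> 4
  'cat' -> 3
  'big' -> 0

Encoded: [3, 3, 1, 0, 5, 4, 3, 0]


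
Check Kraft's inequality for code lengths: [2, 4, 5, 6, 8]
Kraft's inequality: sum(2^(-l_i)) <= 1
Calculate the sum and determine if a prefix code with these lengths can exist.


Sum = 2^(-2) + 2^(-4) + 2^(-5) + 2^(-6) + 2^(-8)
    = 0.25 + 0.0625 + 0.03125 + 0.015625 + 0.00390625
    = 93/256 = 0.36328125
Since 0.36328125 <= 1, Kraft's inequality IS satisfied.
A prefix code with these lengths CAN exist.

Kraft sum = 0.36328125. Satisfied.


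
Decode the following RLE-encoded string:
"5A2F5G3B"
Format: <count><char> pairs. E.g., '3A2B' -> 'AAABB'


Expanding each <count><char> pair:
  5A -> 'AAAAA'
  2F -> 'FF'
  5G -> 'GGGGG'
  3B -> 'BBB'

Decoded = AAAAAFFGGGGGBBB


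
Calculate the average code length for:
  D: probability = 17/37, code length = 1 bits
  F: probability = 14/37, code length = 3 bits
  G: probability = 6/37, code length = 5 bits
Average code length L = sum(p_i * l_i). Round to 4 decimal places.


Weighted contributions p_i * l_i:
  D: (17/37) * 1 = 17/37
  F: (14/37) * 3 = 42/37
  G: (6/37) * 5 = 30/37
Sum = (17 + 42 + 30)/37 = 89/37

L = 89/37 = 2.4054 bits/symbol


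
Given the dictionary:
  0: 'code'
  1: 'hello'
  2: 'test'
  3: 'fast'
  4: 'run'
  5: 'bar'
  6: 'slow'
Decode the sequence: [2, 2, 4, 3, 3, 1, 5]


Look up each index in the dictionary:
  2 -> 'test'
  2 -> 'test'
  4 -> 'run'
  3 -> 'fast'
  3 -> 'fast'
  1 -> 'hello'
  5 -> 'bar'

Decoded: "test test run fast fast hello bar"


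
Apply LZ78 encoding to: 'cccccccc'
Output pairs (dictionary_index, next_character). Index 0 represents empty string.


LZ78 encoding steps:
Dictionary: {0: ''}
Step 1: w='' (idx 0), next='c' -> output (0, 'c'), add 'c' as idx 1
Step 2: w='c' (idx 1), next='c' -> output (1, 'c'), add 'cc' as idx 2
Step 3: w='cc' (idx 2), next='c' -> output (2, 'c'), add 'ccc' as idx 3
Step 4: w='cc' (idx 2), end of input -> output (2, '')


Encoded: [(0, 'c'), (1, 'c'), (2, 'c'), (2, '')]


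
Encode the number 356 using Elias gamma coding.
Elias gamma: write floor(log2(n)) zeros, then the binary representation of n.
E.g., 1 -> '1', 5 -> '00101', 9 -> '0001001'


num_bits = floor(log2(356)) + 1 = 9
leading_zeros = num_bits - 1 = 8
binary(356) = 101100100

Elias gamma(356) = '00000000' + '101100100' = 00000000101100100 (17 bits)


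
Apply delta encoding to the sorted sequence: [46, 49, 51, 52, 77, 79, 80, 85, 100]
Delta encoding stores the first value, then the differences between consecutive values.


First value: 46
Deltas:
  49 - 46 = 3
  51 - 49 = 2
  52 - 51 = 1
  77 - 52 = 25
  79 - 77 = 2
  80 - 79 = 1
  85 - 80 = 5
  100 - 85 = 15


Delta encoded: [46, 3, 2, 1, 25, 2, 1, 5, 15]


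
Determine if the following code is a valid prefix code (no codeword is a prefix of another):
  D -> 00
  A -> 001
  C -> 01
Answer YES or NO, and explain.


Checking each pair (does one codeword prefix another?):
  D='00' vs A='001': prefix -- VIOLATION

NO -- this is NOT a valid prefix code. D (00) is a prefix of A (001).


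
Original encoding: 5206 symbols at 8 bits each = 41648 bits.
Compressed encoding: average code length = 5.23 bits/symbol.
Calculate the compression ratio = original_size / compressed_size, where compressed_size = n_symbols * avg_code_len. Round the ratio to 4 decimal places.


original_size = n_symbols * orig_bits = 5206 * 8 = 41648 bits
compressed_size = n_symbols * avg_code_len = 5206 * 5.23 = 27227.38 bits
ratio = original_size / compressed_size = 41648 / 27227.38 = 1.5296

Compression ratio = 1.5296


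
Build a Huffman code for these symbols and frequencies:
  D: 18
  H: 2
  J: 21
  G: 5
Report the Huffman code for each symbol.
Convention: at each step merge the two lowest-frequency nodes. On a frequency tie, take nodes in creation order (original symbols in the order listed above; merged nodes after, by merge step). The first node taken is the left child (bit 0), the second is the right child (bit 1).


Huffman tree construction:
Step 1: Merge H(2) + G(5) = 7
Step 2: Merge (H+G)(7) + D(18) = 25
Step 3: Merge J(21) + ((H+G)+D)(25) = 46
Read each symbol's code off the tree from the root (left child = 0, right child = 1).

Codes:
  D: 11 (length 2)
  H: 100 (length 3)
  J: 0 (length 1)
  G: 101 (length 3)
Average code length: 78/46 = 1.6957 bits/symbol


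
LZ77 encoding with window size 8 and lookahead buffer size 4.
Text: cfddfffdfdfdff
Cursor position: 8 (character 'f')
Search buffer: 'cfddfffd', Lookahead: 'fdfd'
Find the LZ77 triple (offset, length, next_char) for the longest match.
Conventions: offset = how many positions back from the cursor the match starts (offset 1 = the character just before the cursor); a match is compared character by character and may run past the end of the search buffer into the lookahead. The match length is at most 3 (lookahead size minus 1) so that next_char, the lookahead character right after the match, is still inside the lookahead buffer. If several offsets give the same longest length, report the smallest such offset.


Try each offset into the search buffer:
  offset=1 (pos 7, char 'd'): match length 0
  offset=2 (pos 6, char 'f'): match length 3
  offset=3 (pos 5, char 'f'): match length 1
  offset=4 (pos 4, char 'f'): match length 1
  offset=5 (pos 3, char 'd'): match length 0
  offset=6 (pos 2, char 'd'): match length 0
  offset=7 (pos 1, char 'f'): match length 2
  offset=8 (pos 0, char 'c'): match length 0
Longest match has length 3 at offset 2.
next_char = character at position 8 + 3 = 11 -> 'd'

Best match: offset=2, length=3 (matching 'fdf' starting at position 6)
LZ77 triple: (2, 3, 'd')


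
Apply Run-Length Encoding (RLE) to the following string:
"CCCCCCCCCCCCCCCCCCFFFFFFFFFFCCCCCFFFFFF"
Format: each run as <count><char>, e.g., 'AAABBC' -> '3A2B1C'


Scanning runs left to right:
  i=0: run of 'C' x 18 -> '18C'
  i=18: run of 'F' x 10 -> '10F'
  i=28: run of 'C' x 5 -> '5C'
  i=33: run of 'F' x 6 -> '6F'

RLE = 18C10F5C6F


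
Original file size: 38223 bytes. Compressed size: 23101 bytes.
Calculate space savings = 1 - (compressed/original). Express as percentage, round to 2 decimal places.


ratio = compressed/original = 23101/38223 = 0.604374
savings = 1 - ratio = 1 - 0.604374 = 0.395626
as a percentage: 0.395626 * 100 = 39.56%

Space savings = 1 - 23101/38223 = 39.56%


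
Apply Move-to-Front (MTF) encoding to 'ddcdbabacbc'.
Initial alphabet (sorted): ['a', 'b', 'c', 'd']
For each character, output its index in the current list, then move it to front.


MTF encoding:
'd': index 3 in ['a', 'b', 'c', 'd'] -> ['d', 'a', 'b', 'c']
'd': index 0 in ['d', 'a', 'b', 'c'] -> ['d', 'a', 'b', 'c']
'c': index 3 in ['d', 'a', 'b', 'c'] -> ['c', 'd', 'a', 'b']
'd': index 1 in ['c', 'd', 'a', 'b'] -> ['d', 'c', 'a', 'b']
'b': index 3 in ['d', 'c', 'a', 'b'] -> ['b', 'd', 'c', 'a']
'a': index 3 in ['b', 'd', 'c', 'a'] -> ['a', 'b', 'd', 'c']
'b': index 1 in ['a', 'b', 'd', 'c'] -> ['b', 'a', 'd', 'c']
'a': index 1 in ['b', 'a', 'd', 'c'] -> ['a', 'b', 'd', 'c']
'c': index 3 in ['a', 'b', 'd', 'c'] -> ['c', 'a', 'b', 'd']
'b': index 2 in ['c', 'a', 'b', 'd'] -> ['b', 'c', 'a', 'd']
'c': index 1 in ['b', 'c', 'a', 'd'] -> ['c', 'b', 'a', 'd']


Output: [3, 0, 3, 1, 3, 3, 1, 1, 3, 2, 1]
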